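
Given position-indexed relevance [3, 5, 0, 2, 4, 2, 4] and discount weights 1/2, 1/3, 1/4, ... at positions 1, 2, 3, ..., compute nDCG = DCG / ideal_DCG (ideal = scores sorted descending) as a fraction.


Position discount weights w_i = 1/(i+1) for i=1..7:
Weights = [1/2, 1/3, 1/4, 1/5, 1/6, 1/7, 1/8]
Actual relevance: [3, 5, 0, 2, 4, 2, 4]
DCG = 3/2 + 5/3 + 0/4 + 2/5 + 4/6 + 2/7 + 4/8 = 527/105
Ideal relevance (sorted desc): [5, 4, 4, 3, 2, 2, 0]
Ideal DCG = 5/2 + 4/3 + 4/4 + 3/5 + 2/6 + 2/7 + 0/8 = 1271/210
nDCG = DCG / ideal_DCG = 527/105 / 1271/210 = 34/41

34/41


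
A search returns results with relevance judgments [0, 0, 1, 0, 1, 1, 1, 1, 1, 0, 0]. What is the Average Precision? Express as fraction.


Computing P@k for each relevant position:
Position 1: not relevant
Position 2: not relevant
Position 3: relevant, P@3 = 1/3 = 1/3
Position 4: not relevant
Position 5: relevant, P@5 = 2/5 = 2/5
Position 6: relevant, P@6 = 3/6 = 1/2
Position 7: relevant, P@7 = 4/7 = 4/7
Position 8: relevant, P@8 = 5/8 = 5/8
Position 9: relevant, P@9 = 6/9 = 2/3
Position 10: not relevant
Position 11: not relevant
Sum of P@k = 1/3 + 2/5 + 1/2 + 4/7 + 5/8 + 2/3 = 867/280
AP = 867/280 / 6 = 289/560

289/560


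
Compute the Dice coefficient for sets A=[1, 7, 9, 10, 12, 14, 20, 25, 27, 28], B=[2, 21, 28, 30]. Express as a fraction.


A intersect B = [28]
|A intersect B| = 1
|A| = 10, |B| = 4
Dice = 2*1 / (10+4)
= 2 / 14 = 1/7

1/7


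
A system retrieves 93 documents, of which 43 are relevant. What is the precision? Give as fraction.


Precision = relevant_retrieved / total_retrieved
= 43 / 93
= 43 / (43 + 50)
= 43/93

43/93


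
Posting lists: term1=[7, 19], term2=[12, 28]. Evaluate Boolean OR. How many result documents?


Boolean OR: find union of posting lists
term1 docs: [7, 19]
term2 docs: [12, 28]
Union: [7, 12, 19, 28]
|union| = 4

4


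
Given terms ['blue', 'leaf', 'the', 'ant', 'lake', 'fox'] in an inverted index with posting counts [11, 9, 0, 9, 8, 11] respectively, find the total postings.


Summing posting list sizes:
'blue': 11 postings
'leaf': 9 postings
'the': 0 postings
'ant': 9 postings
'lake': 8 postings
'fox': 11 postings
Total = 11 + 9 + 0 + 9 + 8 + 11 = 48

48


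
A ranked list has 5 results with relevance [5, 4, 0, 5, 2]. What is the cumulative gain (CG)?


Cumulative Gain = sum of relevance scores
Position 1: rel=5, running sum=5
Position 2: rel=4, running sum=9
Position 3: rel=0, running sum=9
Position 4: rel=5, running sum=14
Position 5: rel=2, running sum=16
CG = 16

16


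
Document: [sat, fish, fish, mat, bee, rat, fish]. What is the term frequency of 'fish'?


Document has 7 words
Scanning for 'fish':
Found at positions: [1, 2, 6]
Count = 3

3


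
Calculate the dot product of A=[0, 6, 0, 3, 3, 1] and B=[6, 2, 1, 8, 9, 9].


Dot product = sum of element-wise products
A[0]*B[0] = 0*6 = 0
A[1]*B[1] = 6*2 = 12
A[2]*B[2] = 0*1 = 0
A[3]*B[3] = 3*8 = 24
A[4]*B[4] = 3*9 = 27
A[5]*B[5] = 1*9 = 9
Sum = 0 + 12 + 0 + 24 + 27 + 9 = 72

72


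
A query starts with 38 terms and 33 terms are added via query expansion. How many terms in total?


Original terms: 38
Expansion terms: 33
Total = 38 + 33 = 71

71


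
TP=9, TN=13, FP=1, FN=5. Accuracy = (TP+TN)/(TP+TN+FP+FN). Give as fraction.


Accuracy = (TP + TN) / (TP + TN + FP + FN)
TP + TN = 9 + 13 = 22
Total = 9 + 13 + 1 + 5 = 28
Accuracy = 22 / 28 = 11/14

11/14


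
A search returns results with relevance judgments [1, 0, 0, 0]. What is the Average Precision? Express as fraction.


Computing P@k for each relevant position:
Position 1: relevant, P@1 = 1/1 = 1
Position 2: not relevant
Position 3: not relevant
Position 4: not relevant
Sum of P@k = 1 = 1
AP = 1 / 1 = 1

1


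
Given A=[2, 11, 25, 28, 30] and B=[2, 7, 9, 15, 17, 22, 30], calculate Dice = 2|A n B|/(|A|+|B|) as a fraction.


A intersect B = [2, 30]
|A intersect B| = 2
|A| = 5, |B| = 7
Dice = 2*2 / (5+7)
= 4 / 12 = 1/3

1/3


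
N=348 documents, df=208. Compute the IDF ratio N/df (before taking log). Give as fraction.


IDF ratio = N / df
= 348 / 208
= 87/52

87/52


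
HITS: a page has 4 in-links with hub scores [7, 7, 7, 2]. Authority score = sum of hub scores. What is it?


Authority = sum of hub scores of in-linkers
In-link 1: hub score = 7
In-link 2: hub score = 7
In-link 3: hub score = 7
In-link 4: hub score = 2
Authority = 7 + 7 + 7 + 2 = 23

23


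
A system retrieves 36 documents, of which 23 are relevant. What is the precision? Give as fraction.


Precision = relevant_retrieved / total_retrieved
= 23 / 36
= 23 / (23 + 13)
= 23/36

23/36


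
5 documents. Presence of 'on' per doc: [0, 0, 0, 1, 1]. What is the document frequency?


Checking each document for 'on':
Doc 1: absent
Doc 2: absent
Doc 3: absent
Doc 4: present
Doc 5: present
df = sum of presences = 0 + 0 + 0 + 1 + 1 = 2

2


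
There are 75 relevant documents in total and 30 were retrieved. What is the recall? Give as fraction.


Recall = retrieved_relevant / total_relevant
= 30 / 75
= 30 / (30 + 45)
= 2/5

2/5


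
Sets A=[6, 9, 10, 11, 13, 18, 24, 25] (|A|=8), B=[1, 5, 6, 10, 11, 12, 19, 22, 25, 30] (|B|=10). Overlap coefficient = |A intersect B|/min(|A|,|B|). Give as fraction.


A intersect B = [6, 10, 11, 25]
|A intersect B| = 4
min(|A|, |B|) = min(8, 10) = 8
Overlap = 4 / 8 = 1/2

1/2


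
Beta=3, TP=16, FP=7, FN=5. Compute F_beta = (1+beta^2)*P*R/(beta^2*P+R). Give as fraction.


P = TP/(TP+FP) = 16/23 = 16/23
R = TP/(TP+FN) = 16/21 = 16/21
beta^2 = 3^2 = 9
(1 + beta^2) = 10
Numerator = (1+beta^2)*P*R = 2560/483
Denominator = beta^2*P + R = 144/23 + 16/21 = 3392/483
F_beta = 40/53

40/53


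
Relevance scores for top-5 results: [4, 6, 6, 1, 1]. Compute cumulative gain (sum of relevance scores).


Cumulative Gain = sum of relevance scores
Position 1: rel=4, running sum=4
Position 2: rel=6, running sum=10
Position 3: rel=6, running sum=16
Position 4: rel=1, running sum=17
Position 5: rel=1, running sum=18
CG = 18

18


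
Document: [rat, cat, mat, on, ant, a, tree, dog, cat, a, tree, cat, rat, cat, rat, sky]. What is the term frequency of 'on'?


Document has 16 words
Scanning for 'on':
Found at positions: [3]
Count = 1

1


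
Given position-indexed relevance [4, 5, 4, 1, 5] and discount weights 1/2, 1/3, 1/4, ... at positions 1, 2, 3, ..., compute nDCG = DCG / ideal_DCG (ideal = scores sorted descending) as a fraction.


Position discount weights w_i = 1/(i+1) for i=1..5:
Weights = [1/2, 1/3, 1/4, 1/5, 1/6]
Actual relevance: [4, 5, 4, 1, 5]
DCG = 4/2 + 5/3 + 4/4 + 1/5 + 5/6 = 57/10
Ideal relevance (sorted desc): [5, 5, 4, 4, 1]
Ideal DCG = 5/2 + 5/3 + 4/4 + 4/5 + 1/6 = 92/15
nDCG = DCG / ideal_DCG = 57/10 / 92/15 = 171/184

171/184


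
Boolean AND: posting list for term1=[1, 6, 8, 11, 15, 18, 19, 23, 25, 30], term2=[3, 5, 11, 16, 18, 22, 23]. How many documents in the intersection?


Boolean AND: find intersection of posting lists
term1 docs: [1, 6, 8, 11, 15, 18, 19, 23, 25, 30]
term2 docs: [3, 5, 11, 16, 18, 22, 23]
Intersection: [11, 18, 23]
|intersection| = 3

3


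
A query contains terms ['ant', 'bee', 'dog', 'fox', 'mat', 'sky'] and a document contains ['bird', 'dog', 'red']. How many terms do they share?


Query terms: ['ant', 'bee', 'dog', 'fox', 'mat', 'sky']
Document terms: ['bird', 'dog', 'red']
Common terms: ['dog']
Overlap count = 1

1


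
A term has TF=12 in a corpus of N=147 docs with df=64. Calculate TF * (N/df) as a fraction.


TF * (N/df)
= 12 * (147/64)
= 12 * 147/64
= 441/16

441/16


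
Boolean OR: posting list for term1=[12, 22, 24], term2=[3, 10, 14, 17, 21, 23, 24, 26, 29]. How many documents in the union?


Boolean OR: find union of posting lists
term1 docs: [12, 22, 24]
term2 docs: [3, 10, 14, 17, 21, 23, 24, 26, 29]
Union: [3, 10, 12, 14, 17, 21, 22, 23, 24, 26, 29]
|union| = 11

11


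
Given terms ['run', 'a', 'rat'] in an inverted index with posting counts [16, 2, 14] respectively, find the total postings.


Summing posting list sizes:
'run': 16 postings
'a': 2 postings
'rat': 14 postings
Total = 16 + 2 + 14 = 32

32


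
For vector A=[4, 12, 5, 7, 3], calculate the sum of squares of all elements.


|A|^2 = sum of squared components
A[0]^2 = 4^2 = 16
A[1]^2 = 12^2 = 144
A[2]^2 = 5^2 = 25
A[3]^2 = 7^2 = 49
A[4]^2 = 3^2 = 9
Sum = 16 + 144 + 25 + 49 + 9 = 243

243


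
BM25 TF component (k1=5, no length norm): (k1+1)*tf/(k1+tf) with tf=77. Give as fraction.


BM25 TF component = (k1+1)*tf / (k1+tf)
k1 = 5, tf = 77
Numerator = (5+1)*77 = 462
Denominator = 5 + 77 = 82
= 462/82 = 231/41

231/41


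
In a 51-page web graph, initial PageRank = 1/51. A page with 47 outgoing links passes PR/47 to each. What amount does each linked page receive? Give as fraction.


Initial PR = 1/51 = 1/51
Outlinks = 47
Contribution per link = PR / outlinks
= 1/51 / 47
= 1/2397

1/2397


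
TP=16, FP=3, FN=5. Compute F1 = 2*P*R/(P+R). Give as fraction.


F1 = 2 * P * R / (P + R)
P = TP/(TP+FP) = 16/19 = 16/19
R = TP/(TP+FN) = 16/21 = 16/21
2 * P * R = 2 * 16/19 * 16/21 = 512/399
P + R = 16/19 + 16/21 = 640/399
F1 = 512/399 / 640/399 = 4/5

4/5


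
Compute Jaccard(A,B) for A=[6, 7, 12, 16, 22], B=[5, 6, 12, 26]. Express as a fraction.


A intersect B = [6, 12]
|A intersect B| = 2
A union B = [5, 6, 7, 12, 16, 22, 26]
|A union B| = 7
Jaccard = 2/7 = 2/7

2/7


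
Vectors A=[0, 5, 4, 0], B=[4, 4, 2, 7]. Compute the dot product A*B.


Dot product = sum of element-wise products
A[0]*B[0] = 0*4 = 0
A[1]*B[1] = 5*4 = 20
A[2]*B[2] = 4*2 = 8
A[3]*B[3] = 0*7 = 0
Sum = 0 + 20 + 8 + 0 = 28

28


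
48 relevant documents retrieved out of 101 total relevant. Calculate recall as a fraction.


Recall = retrieved_relevant / total_relevant
= 48 / 101
= 48 / (48 + 53)
= 48/101

48/101


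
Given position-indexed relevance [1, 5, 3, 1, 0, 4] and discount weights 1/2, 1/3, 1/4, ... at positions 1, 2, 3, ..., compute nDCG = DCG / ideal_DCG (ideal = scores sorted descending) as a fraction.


Position discount weights w_i = 1/(i+1) for i=1..6:
Weights = [1/2, 1/3, 1/4, 1/5, 1/6, 1/7]
Actual relevance: [1, 5, 3, 1, 0, 4]
DCG = 1/2 + 5/3 + 3/4 + 1/5 + 0/6 + 4/7 = 1549/420
Ideal relevance (sorted desc): [5, 4, 3, 1, 1, 0]
Ideal DCG = 5/2 + 4/3 + 3/4 + 1/5 + 1/6 + 0/7 = 99/20
nDCG = DCG / ideal_DCG = 1549/420 / 99/20 = 1549/2079

1549/2079


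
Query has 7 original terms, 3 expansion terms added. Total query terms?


Original terms: 7
Expansion terms: 3
Total = 7 + 3 = 10

10


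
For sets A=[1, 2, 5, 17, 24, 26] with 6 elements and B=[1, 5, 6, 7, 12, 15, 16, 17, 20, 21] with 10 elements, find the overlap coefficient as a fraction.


A intersect B = [1, 5, 17]
|A intersect B| = 3
min(|A|, |B|) = min(6, 10) = 6
Overlap = 3 / 6 = 1/2

1/2


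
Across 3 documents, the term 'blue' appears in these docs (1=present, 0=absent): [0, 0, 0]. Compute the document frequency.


Checking each document for 'blue':
Doc 1: absent
Doc 2: absent
Doc 3: absent
df = sum of presences = 0 + 0 + 0 = 0

0


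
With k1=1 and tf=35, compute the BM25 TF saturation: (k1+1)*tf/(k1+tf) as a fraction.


BM25 TF component = (k1+1)*tf / (k1+tf)
k1 = 1, tf = 35
Numerator = (1+1)*35 = 70
Denominator = 1 + 35 = 36
= 70/36 = 35/18

35/18


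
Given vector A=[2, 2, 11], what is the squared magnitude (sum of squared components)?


|A|^2 = sum of squared components
A[0]^2 = 2^2 = 4
A[1]^2 = 2^2 = 4
A[2]^2 = 11^2 = 121
Sum = 4 + 4 + 121 = 129

129


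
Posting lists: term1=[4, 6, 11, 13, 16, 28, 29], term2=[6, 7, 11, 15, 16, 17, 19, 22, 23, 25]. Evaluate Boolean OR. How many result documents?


Boolean OR: find union of posting lists
term1 docs: [4, 6, 11, 13, 16, 28, 29]
term2 docs: [6, 7, 11, 15, 16, 17, 19, 22, 23, 25]
Union: [4, 6, 7, 11, 13, 15, 16, 17, 19, 22, 23, 25, 28, 29]
|union| = 14

14


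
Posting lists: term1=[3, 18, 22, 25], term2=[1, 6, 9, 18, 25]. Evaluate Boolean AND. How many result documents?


Boolean AND: find intersection of posting lists
term1 docs: [3, 18, 22, 25]
term2 docs: [1, 6, 9, 18, 25]
Intersection: [18, 25]
|intersection| = 2

2


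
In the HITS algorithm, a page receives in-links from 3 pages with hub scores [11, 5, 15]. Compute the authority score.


Authority = sum of hub scores of in-linkers
In-link 1: hub score = 11
In-link 2: hub score = 5
In-link 3: hub score = 15
Authority = 11 + 5 + 15 = 31

31


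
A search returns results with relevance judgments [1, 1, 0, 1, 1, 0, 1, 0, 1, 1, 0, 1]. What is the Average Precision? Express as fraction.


Computing P@k for each relevant position:
Position 1: relevant, P@1 = 1/1 = 1
Position 2: relevant, P@2 = 2/2 = 1
Position 3: not relevant
Position 4: relevant, P@4 = 3/4 = 3/4
Position 5: relevant, P@5 = 4/5 = 4/5
Position 6: not relevant
Position 7: relevant, P@7 = 5/7 = 5/7
Position 8: not relevant
Position 9: relevant, P@9 = 6/9 = 2/3
Position 10: relevant, P@10 = 7/10 = 7/10
Position 11: not relevant
Position 12: relevant, P@12 = 8/12 = 2/3
Sum of P@k = 1 + 1 + 3/4 + 4/5 + 5/7 + 2/3 + 7/10 + 2/3 = 529/84
AP = 529/84 / 8 = 529/672

529/672


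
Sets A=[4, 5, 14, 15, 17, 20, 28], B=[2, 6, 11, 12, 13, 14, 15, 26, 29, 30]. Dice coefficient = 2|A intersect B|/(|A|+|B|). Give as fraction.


A intersect B = [14, 15]
|A intersect B| = 2
|A| = 7, |B| = 10
Dice = 2*2 / (7+10)
= 4 / 17 = 4/17

4/17


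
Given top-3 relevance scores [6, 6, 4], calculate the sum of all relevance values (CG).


Cumulative Gain = sum of relevance scores
Position 1: rel=6, running sum=6
Position 2: rel=6, running sum=12
Position 3: rel=4, running sum=16
CG = 16

16


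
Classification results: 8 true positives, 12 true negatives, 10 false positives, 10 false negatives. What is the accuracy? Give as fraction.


Accuracy = (TP + TN) / (TP + TN + FP + FN)
TP + TN = 8 + 12 = 20
Total = 8 + 12 + 10 + 10 = 40
Accuracy = 20 / 40 = 1/2

1/2


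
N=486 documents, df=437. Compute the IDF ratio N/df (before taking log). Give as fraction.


IDF ratio = N / df
= 486 / 437
= 486/437

486/437


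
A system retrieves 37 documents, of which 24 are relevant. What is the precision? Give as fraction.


Precision = relevant_retrieved / total_retrieved
= 24 / 37
= 24 / (24 + 13)
= 24/37

24/37


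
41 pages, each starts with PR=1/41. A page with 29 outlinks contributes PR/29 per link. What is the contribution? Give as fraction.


Initial PR = 1/41 = 1/41
Outlinks = 29
Contribution per link = PR / outlinks
= 1/41 / 29
= 1/1189

1/1189


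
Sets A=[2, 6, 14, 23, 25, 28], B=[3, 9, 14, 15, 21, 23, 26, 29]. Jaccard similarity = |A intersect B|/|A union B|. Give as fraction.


A intersect B = [14, 23]
|A intersect B| = 2
A union B = [2, 3, 6, 9, 14, 15, 21, 23, 25, 26, 28, 29]
|A union B| = 12
Jaccard = 2/12 = 1/6

1/6


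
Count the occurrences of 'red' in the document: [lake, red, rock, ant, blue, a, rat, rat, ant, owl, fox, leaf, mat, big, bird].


Document has 15 words
Scanning for 'red':
Found at positions: [1]
Count = 1

1


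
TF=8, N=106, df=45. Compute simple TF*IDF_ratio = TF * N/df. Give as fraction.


TF * (N/df)
= 8 * (106/45)
= 8 * 106/45
= 848/45

848/45


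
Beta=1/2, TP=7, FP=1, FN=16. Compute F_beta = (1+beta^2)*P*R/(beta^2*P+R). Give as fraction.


P = TP/(TP+FP) = 7/8 = 7/8
R = TP/(TP+FN) = 7/23 = 7/23
beta^2 = 1/2^2 = 1/4
(1 + beta^2) = 5/4
Numerator = (1+beta^2)*P*R = 245/736
Denominator = beta^2*P + R = 7/32 + 7/23 = 385/736
F_beta = 7/11

7/11


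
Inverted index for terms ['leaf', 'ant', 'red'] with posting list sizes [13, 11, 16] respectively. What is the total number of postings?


Summing posting list sizes:
'leaf': 13 postings
'ant': 11 postings
'red': 16 postings
Total = 13 + 11 + 16 = 40

40


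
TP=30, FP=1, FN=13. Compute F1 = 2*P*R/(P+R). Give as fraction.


F1 = 2 * P * R / (P + R)
P = TP/(TP+FP) = 30/31 = 30/31
R = TP/(TP+FN) = 30/43 = 30/43
2 * P * R = 2 * 30/31 * 30/43 = 1800/1333
P + R = 30/31 + 30/43 = 2220/1333
F1 = 1800/1333 / 2220/1333 = 30/37

30/37


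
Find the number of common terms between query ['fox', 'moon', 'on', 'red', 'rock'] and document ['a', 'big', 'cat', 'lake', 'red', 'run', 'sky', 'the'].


Query terms: ['fox', 'moon', 'on', 'red', 'rock']
Document terms: ['a', 'big', 'cat', 'lake', 'red', 'run', 'sky', 'the']
Common terms: ['red']
Overlap count = 1

1


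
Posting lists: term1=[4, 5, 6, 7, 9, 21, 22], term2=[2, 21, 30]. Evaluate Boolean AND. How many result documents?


Boolean AND: find intersection of posting lists
term1 docs: [4, 5, 6, 7, 9, 21, 22]
term2 docs: [2, 21, 30]
Intersection: [21]
|intersection| = 1

1


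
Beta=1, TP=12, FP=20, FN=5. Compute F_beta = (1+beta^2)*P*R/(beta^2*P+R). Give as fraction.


P = TP/(TP+FP) = 12/32 = 3/8
R = TP/(TP+FN) = 12/17 = 12/17
beta^2 = 1^2 = 1
(1 + beta^2) = 2
Numerator = (1+beta^2)*P*R = 9/17
Denominator = beta^2*P + R = 3/8 + 12/17 = 147/136
F_beta = 24/49

24/49


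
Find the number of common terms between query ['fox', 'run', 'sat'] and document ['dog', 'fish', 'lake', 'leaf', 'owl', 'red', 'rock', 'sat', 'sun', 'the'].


Query terms: ['fox', 'run', 'sat']
Document terms: ['dog', 'fish', 'lake', 'leaf', 'owl', 'red', 'rock', 'sat', 'sun', 'the']
Common terms: ['sat']
Overlap count = 1

1


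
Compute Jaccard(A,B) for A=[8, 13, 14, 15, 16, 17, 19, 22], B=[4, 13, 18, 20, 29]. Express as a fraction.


A intersect B = [13]
|A intersect B| = 1
A union B = [4, 8, 13, 14, 15, 16, 17, 18, 19, 20, 22, 29]
|A union B| = 12
Jaccard = 1/12 = 1/12

1/12


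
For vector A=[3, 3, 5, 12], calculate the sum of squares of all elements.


|A|^2 = sum of squared components
A[0]^2 = 3^2 = 9
A[1]^2 = 3^2 = 9
A[2]^2 = 5^2 = 25
A[3]^2 = 12^2 = 144
Sum = 9 + 9 + 25 + 144 = 187

187


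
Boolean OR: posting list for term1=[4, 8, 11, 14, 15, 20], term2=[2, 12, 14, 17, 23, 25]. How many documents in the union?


Boolean OR: find union of posting lists
term1 docs: [4, 8, 11, 14, 15, 20]
term2 docs: [2, 12, 14, 17, 23, 25]
Union: [2, 4, 8, 11, 12, 14, 15, 17, 20, 23, 25]
|union| = 11

11


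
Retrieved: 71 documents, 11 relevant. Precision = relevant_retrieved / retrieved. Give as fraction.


Precision = relevant_retrieved / total_retrieved
= 11 / 71
= 11 / (11 + 60)
= 11/71

11/71


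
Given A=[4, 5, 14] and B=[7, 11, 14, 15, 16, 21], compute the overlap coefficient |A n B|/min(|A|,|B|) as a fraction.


A intersect B = [14]
|A intersect B| = 1
min(|A|, |B|) = min(3, 6) = 3
Overlap = 1 / 3 = 1/3

1/3


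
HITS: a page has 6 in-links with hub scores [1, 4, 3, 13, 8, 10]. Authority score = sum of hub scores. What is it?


Authority = sum of hub scores of in-linkers
In-link 1: hub score = 1
In-link 2: hub score = 4
In-link 3: hub score = 3
In-link 4: hub score = 13
In-link 5: hub score = 8
In-link 6: hub score = 10
Authority = 1 + 4 + 3 + 13 + 8 + 10 = 39

39


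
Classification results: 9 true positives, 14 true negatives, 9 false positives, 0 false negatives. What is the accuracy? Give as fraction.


Accuracy = (TP + TN) / (TP + TN + FP + FN)
TP + TN = 9 + 14 = 23
Total = 9 + 14 + 9 + 0 = 32
Accuracy = 23 / 32 = 23/32

23/32


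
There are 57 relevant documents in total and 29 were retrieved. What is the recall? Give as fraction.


Recall = retrieved_relevant / total_relevant
= 29 / 57
= 29 / (29 + 28)
= 29/57

29/57


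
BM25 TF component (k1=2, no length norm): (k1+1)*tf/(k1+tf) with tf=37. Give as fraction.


BM25 TF component = (k1+1)*tf / (k1+tf)
k1 = 2, tf = 37
Numerator = (2+1)*37 = 111
Denominator = 2 + 37 = 39
= 111/39 = 37/13

37/13


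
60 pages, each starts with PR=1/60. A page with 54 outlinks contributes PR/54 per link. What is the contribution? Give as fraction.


Initial PR = 1/60 = 1/60
Outlinks = 54
Contribution per link = PR / outlinks
= 1/60 / 54
= 1/3240

1/3240


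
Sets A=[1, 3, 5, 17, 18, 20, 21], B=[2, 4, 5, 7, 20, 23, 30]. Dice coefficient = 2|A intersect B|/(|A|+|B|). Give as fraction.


A intersect B = [5, 20]
|A intersect B| = 2
|A| = 7, |B| = 7
Dice = 2*2 / (7+7)
= 4 / 14 = 2/7

2/7


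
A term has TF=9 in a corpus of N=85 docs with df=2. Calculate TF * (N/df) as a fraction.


TF * (N/df)
= 9 * (85/2)
= 9 * 85/2
= 765/2

765/2


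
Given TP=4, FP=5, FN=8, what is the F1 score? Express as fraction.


F1 = 2 * P * R / (P + R)
P = TP/(TP+FP) = 4/9 = 4/9
R = TP/(TP+FN) = 4/12 = 1/3
2 * P * R = 2 * 4/9 * 1/3 = 8/27
P + R = 4/9 + 1/3 = 7/9
F1 = 8/27 / 7/9 = 8/21

8/21


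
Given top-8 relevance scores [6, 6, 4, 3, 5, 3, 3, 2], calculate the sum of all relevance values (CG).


Cumulative Gain = sum of relevance scores
Position 1: rel=6, running sum=6
Position 2: rel=6, running sum=12
Position 3: rel=4, running sum=16
Position 4: rel=3, running sum=19
Position 5: rel=5, running sum=24
Position 6: rel=3, running sum=27
Position 7: rel=3, running sum=30
Position 8: rel=2, running sum=32
CG = 32

32


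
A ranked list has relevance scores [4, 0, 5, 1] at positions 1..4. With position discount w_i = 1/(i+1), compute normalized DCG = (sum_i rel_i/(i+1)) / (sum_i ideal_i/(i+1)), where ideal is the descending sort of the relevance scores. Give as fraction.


Position discount weights w_i = 1/(i+1) for i=1..4:
Weights = [1/2, 1/3, 1/4, 1/5]
Actual relevance: [4, 0, 5, 1]
DCG = 4/2 + 0/3 + 5/4 + 1/5 = 69/20
Ideal relevance (sorted desc): [5, 4, 1, 0]
Ideal DCG = 5/2 + 4/3 + 1/4 + 0/5 = 49/12
nDCG = DCG / ideal_DCG = 69/20 / 49/12 = 207/245

207/245


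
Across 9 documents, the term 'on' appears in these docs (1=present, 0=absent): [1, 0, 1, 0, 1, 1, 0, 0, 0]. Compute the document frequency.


Checking each document for 'on':
Doc 1: present
Doc 2: absent
Doc 3: present
Doc 4: absent
Doc 5: present
Doc 6: present
Doc 7: absent
Doc 8: absent
Doc 9: absent
df = sum of presences = 1 + 0 + 1 + 0 + 1 + 1 + 0 + 0 + 0 = 4

4


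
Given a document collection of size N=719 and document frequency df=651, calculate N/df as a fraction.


IDF ratio = N / df
= 719 / 651
= 719/651

719/651


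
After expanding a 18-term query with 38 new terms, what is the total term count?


Original terms: 18
Expansion terms: 38
Total = 18 + 38 = 56

56


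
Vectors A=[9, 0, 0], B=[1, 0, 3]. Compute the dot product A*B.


Dot product = sum of element-wise products
A[0]*B[0] = 9*1 = 9
A[1]*B[1] = 0*0 = 0
A[2]*B[2] = 0*3 = 0
Sum = 9 + 0 + 0 = 9

9


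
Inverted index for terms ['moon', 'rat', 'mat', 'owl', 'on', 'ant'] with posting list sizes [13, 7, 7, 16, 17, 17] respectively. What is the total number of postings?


Summing posting list sizes:
'moon': 13 postings
'rat': 7 postings
'mat': 7 postings
'owl': 16 postings
'on': 17 postings
'ant': 17 postings
Total = 13 + 7 + 7 + 16 + 17 + 17 = 77

77


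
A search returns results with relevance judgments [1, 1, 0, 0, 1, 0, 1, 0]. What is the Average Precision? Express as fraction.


Computing P@k for each relevant position:
Position 1: relevant, P@1 = 1/1 = 1
Position 2: relevant, P@2 = 2/2 = 1
Position 3: not relevant
Position 4: not relevant
Position 5: relevant, P@5 = 3/5 = 3/5
Position 6: not relevant
Position 7: relevant, P@7 = 4/7 = 4/7
Position 8: not relevant
Sum of P@k = 1 + 1 + 3/5 + 4/7 = 111/35
AP = 111/35 / 4 = 111/140

111/140


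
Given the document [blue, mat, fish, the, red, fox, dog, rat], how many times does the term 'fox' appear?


Document has 8 words
Scanning for 'fox':
Found at positions: [5]
Count = 1

1


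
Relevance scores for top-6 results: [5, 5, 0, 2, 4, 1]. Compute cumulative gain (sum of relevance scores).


Cumulative Gain = sum of relevance scores
Position 1: rel=5, running sum=5
Position 2: rel=5, running sum=10
Position 3: rel=0, running sum=10
Position 4: rel=2, running sum=12
Position 5: rel=4, running sum=16
Position 6: rel=1, running sum=17
CG = 17

17


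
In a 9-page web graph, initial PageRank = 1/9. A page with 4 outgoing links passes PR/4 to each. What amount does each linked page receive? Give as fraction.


Initial PR = 1/9 = 1/9
Outlinks = 4
Contribution per link = PR / outlinks
= 1/9 / 4
= 1/36

1/36


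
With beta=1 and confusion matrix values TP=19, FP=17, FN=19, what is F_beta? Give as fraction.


P = TP/(TP+FP) = 19/36 = 19/36
R = TP/(TP+FN) = 19/38 = 1/2
beta^2 = 1^2 = 1
(1 + beta^2) = 2
Numerator = (1+beta^2)*P*R = 19/36
Denominator = beta^2*P + R = 19/36 + 1/2 = 37/36
F_beta = 19/37

19/37


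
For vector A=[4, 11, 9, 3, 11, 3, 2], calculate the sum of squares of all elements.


|A|^2 = sum of squared components
A[0]^2 = 4^2 = 16
A[1]^2 = 11^2 = 121
A[2]^2 = 9^2 = 81
A[3]^2 = 3^2 = 9
A[4]^2 = 11^2 = 121
A[5]^2 = 3^2 = 9
A[6]^2 = 2^2 = 4
Sum = 16 + 121 + 81 + 9 + 121 + 9 + 4 = 361

361


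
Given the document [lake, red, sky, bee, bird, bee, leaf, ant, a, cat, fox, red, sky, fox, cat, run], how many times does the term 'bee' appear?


Document has 16 words
Scanning for 'bee':
Found at positions: [3, 5]
Count = 2

2


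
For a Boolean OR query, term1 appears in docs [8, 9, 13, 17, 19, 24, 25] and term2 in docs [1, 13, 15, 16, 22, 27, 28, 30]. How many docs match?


Boolean OR: find union of posting lists
term1 docs: [8, 9, 13, 17, 19, 24, 25]
term2 docs: [1, 13, 15, 16, 22, 27, 28, 30]
Union: [1, 8, 9, 13, 15, 16, 17, 19, 22, 24, 25, 27, 28, 30]
|union| = 14

14


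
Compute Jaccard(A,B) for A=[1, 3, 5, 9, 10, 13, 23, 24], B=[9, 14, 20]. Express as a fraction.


A intersect B = [9]
|A intersect B| = 1
A union B = [1, 3, 5, 9, 10, 13, 14, 20, 23, 24]
|A union B| = 10
Jaccard = 1/10 = 1/10

1/10


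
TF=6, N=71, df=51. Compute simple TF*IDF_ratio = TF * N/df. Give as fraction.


TF * (N/df)
= 6 * (71/51)
= 6 * 71/51
= 142/17

142/17


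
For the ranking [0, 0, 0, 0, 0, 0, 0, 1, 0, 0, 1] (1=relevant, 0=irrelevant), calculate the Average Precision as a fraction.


Computing P@k for each relevant position:
Position 1: not relevant
Position 2: not relevant
Position 3: not relevant
Position 4: not relevant
Position 5: not relevant
Position 6: not relevant
Position 7: not relevant
Position 8: relevant, P@8 = 1/8 = 1/8
Position 9: not relevant
Position 10: not relevant
Position 11: relevant, P@11 = 2/11 = 2/11
Sum of P@k = 1/8 + 2/11 = 27/88
AP = 27/88 / 2 = 27/176

27/176


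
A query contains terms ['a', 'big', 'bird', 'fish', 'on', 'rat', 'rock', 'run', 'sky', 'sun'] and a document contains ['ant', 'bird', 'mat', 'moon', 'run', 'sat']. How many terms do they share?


Query terms: ['a', 'big', 'bird', 'fish', 'on', 'rat', 'rock', 'run', 'sky', 'sun']
Document terms: ['ant', 'bird', 'mat', 'moon', 'run', 'sat']
Common terms: ['bird', 'run']
Overlap count = 2

2


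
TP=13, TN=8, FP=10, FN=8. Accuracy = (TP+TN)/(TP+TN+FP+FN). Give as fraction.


Accuracy = (TP + TN) / (TP + TN + FP + FN)
TP + TN = 13 + 8 = 21
Total = 13 + 8 + 10 + 8 = 39
Accuracy = 21 / 39 = 7/13

7/13


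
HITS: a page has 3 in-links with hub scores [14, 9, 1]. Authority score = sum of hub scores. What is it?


Authority = sum of hub scores of in-linkers
In-link 1: hub score = 14
In-link 2: hub score = 9
In-link 3: hub score = 1
Authority = 14 + 9 + 1 = 24

24


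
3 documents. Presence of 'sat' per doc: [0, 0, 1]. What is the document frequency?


Checking each document for 'sat':
Doc 1: absent
Doc 2: absent
Doc 3: present
df = sum of presences = 0 + 0 + 1 = 1

1


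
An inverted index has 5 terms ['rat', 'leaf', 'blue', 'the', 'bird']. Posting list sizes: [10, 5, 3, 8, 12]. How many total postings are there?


Summing posting list sizes:
'rat': 10 postings
'leaf': 5 postings
'blue': 3 postings
'the': 8 postings
'bird': 12 postings
Total = 10 + 5 + 3 + 8 + 12 = 38

38


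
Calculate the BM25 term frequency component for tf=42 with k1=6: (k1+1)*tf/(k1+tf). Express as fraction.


BM25 TF component = (k1+1)*tf / (k1+tf)
k1 = 6, tf = 42
Numerator = (6+1)*42 = 294
Denominator = 6 + 42 = 48
= 294/48 = 49/8

49/8


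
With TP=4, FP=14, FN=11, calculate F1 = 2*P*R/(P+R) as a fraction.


F1 = 2 * P * R / (P + R)
P = TP/(TP+FP) = 4/18 = 2/9
R = TP/(TP+FN) = 4/15 = 4/15
2 * P * R = 2 * 2/9 * 4/15 = 16/135
P + R = 2/9 + 4/15 = 22/45
F1 = 16/135 / 22/45 = 8/33

8/33


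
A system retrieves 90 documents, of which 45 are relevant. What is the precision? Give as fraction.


Precision = relevant_retrieved / total_retrieved
= 45 / 90
= 45 / (45 + 45)
= 1/2

1/2


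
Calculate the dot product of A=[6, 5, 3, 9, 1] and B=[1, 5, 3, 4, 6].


Dot product = sum of element-wise products
A[0]*B[0] = 6*1 = 6
A[1]*B[1] = 5*5 = 25
A[2]*B[2] = 3*3 = 9
A[3]*B[3] = 9*4 = 36
A[4]*B[4] = 1*6 = 6
Sum = 6 + 25 + 9 + 36 + 6 = 82

82


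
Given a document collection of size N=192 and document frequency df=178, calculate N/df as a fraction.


IDF ratio = N / df
= 192 / 178
= 96/89

96/89


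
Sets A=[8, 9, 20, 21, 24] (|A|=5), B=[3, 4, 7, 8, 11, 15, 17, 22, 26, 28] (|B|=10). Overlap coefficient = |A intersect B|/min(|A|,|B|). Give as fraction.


A intersect B = [8]
|A intersect B| = 1
min(|A|, |B|) = min(5, 10) = 5
Overlap = 1 / 5 = 1/5

1/5


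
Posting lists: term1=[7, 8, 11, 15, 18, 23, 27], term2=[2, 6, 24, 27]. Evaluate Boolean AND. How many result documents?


Boolean AND: find intersection of posting lists
term1 docs: [7, 8, 11, 15, 18, 23, 27]
term2 docs: [2, 6, 24, 27]
Intersection: [27]
|intersection| = 1

1


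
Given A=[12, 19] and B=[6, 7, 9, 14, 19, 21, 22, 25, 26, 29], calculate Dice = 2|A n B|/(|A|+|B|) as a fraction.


A intersect B = [19]
|A intersect B| = 1
|A| = 2, |B| = 10
Dice = 2*1 / (2+10)
= 2 / 12 = 1/6

1/6


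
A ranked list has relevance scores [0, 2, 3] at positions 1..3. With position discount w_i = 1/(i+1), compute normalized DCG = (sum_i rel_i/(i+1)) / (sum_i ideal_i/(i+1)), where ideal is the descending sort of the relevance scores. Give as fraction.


Position discount weights w_i = 1/(i+1) for i=1..3:
Weights = [1/2, 1/3, 1/4]
Actual relevance: [0, 2, 3]
DCG = 0/2 + 2/3 + 3/4 = 17/12
Ideal relevance (sorted desc): [3, 2, 0]
Ideal DCG = 3/2 + 2/3 + 0/4 = 13/6
nDCG = DCG / ideal_DCG = 17/12 / 13/6 = 17/26

17/26


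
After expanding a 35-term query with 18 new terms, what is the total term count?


Original terms: 35
Expansion terms: 18
Total = 35 + 18 = 53

53


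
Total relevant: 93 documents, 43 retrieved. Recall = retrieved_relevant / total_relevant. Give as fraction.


Recall = retrieved_relevant / total_relevant
= 43 / 93
= 43 / (43 + 50)
= 43/93

43/93


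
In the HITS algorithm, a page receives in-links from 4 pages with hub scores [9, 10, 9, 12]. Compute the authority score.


Authority = sum of hub scores of in-linkers
In-link 1: hub score = 9
In-link 2: hub score = 10
In-link 3: hub score = 9
In-link 4: hub score = 12
Authority = 9 + 10 + 9 + 12 = 40

40


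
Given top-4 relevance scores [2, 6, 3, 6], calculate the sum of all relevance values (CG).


Cumulative Gain = sum of relevance scores
Position 1: rel=2, running sum=2
Position 2: rel=6, running sum=8
Position 3: rel=3, running sum=11
Position 4: rel=6, running sum=17
CG = 17

17


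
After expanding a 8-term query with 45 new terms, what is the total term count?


Original terms: 8
Expansion terms: 45
Total = 8 + 45 = 53

53


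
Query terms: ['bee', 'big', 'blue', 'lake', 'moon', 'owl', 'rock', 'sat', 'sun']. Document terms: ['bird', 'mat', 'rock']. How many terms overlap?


Query terms: ['bee', 'big', 'blue', 'lake', 'moon', 'owl', 'rock', 'sat', 'sun']
Document terms: ['bird', 'mat', 'rock']
Common terms: ['rock']
Overlap count = 1

1


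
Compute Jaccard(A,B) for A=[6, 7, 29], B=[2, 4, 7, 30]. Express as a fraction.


A intersect B = [7]
|A intersect B| = 1
A union B = [2, 4, 6, 7, 29, 30]
|A union B| = 6
Jaccard = 1/6 = 1/6

1/6


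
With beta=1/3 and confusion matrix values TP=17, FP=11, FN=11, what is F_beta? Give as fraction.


P = TP/(TP+FP) = 17/28 = 17/28
R = TP/(TP+FN) = 17/28 = 17/28
beta^2 = 1/3^2 = 1/9
(1 + beta^2) = 10/9
Numerator = (1+beta^2)*P*R = 1445/3528
Denominator = beta^2*P + R = 17/252 + 17/28 = 85/126
F_beta = 17/28

17/28


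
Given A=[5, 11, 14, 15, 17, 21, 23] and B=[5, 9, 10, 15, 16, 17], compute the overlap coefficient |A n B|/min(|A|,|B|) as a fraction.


A intersect B = [5, 15, 17]
|A intersect B| = 3
min(|A|, |B|) = min(7, 6) = 6
Overlap = 3 / 6 = 1/2

1/2


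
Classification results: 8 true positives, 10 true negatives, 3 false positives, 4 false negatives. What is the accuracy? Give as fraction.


Accuracy = (TP + TN) / (TP + TN + FP + FN)
TP + TN = 8 + 10 = 18
Total = 8 + 10 + 3 + 4 = 25
Accuracy = 18 / 25 = 18/25

18/25


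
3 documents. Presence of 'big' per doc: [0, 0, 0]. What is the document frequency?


Checking each document for 'big':
Doc 1: absent
Doc 2: absent
Doc 3: absent
df = sum of presences = 0 + 0 + 0 = 0

0


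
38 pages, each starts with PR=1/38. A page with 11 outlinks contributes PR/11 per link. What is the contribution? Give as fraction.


Initial PR = 1/38 = 1/38
Outlinks = 11
Contribution per link = PR / outlinks
= 1/38 / 11
= 1/418

1/418


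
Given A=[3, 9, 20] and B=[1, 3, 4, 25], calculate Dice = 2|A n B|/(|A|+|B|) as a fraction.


A intersect B = [3]
|A intersect B| = 1
|A| = 3, |B| = 4
Dice = 2*1 / (3+4)
= 2 / 7 = 2/7

2/7


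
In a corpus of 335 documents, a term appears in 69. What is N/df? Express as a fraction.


IDF ratio = N / df
= 335 / 69
= 335/69

335/69


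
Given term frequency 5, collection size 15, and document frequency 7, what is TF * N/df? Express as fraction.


TF * (N/df)
= 5 * (15/7)
= 5 * 15/7
= 75/7

75/7


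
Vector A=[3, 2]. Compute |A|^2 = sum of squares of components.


|A|^2 = sum of squared components
A[0]^2 = 3^2 = 9
A[1]^2 = 2^2 = 4
Sum = 9 + 4 = 13

13


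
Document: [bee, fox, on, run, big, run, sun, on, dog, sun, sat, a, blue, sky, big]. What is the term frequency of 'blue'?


Document has 15 words
Scanning for 'blue':
Found at positions: [12]
Count = 1

1


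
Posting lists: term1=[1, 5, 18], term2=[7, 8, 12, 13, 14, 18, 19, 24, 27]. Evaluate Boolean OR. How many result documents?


Boolean OR: find union of posting lists
term1 docs: [1, 5, 18]
term2 docs: [7, 8, 12, 13, 14, 18, 19, 24, 27]
Union: [1, 5, 7, 8, 12, 13, 14, 18, 19, 24, 27]
|union| = 11

11


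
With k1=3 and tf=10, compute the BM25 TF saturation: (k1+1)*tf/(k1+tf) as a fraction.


BM25 TF component = (k1+1)*tf / (k1+tf)
k1 = 3, tf = 10
Numerator = (3+1)*10 = 40
Denominator = 3 + 10 = 13
= 40/13 = 40/13

40/13


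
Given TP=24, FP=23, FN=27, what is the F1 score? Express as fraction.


F1 = 2 * P * R / (P + R)
P = TP/(TP+FP) = 24/47 = 24/47
R = TP/(TP+FN) = 24/51 = 8/17
2 * P * R = 2 * 24/47 * 8/17 = 384/799
P + R = 24/47 + 8/17 = 784/799
F1 = 384/799 / 784/799 = 24/49

24/49


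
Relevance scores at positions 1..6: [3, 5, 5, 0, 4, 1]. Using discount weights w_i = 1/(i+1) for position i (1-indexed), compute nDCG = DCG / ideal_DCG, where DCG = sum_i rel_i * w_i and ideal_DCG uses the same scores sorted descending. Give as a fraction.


Position discount weights w_i = 1/(i+1) for i=1..6:
Weights = [1/2, 1/3, 1/4, 1/5, 1/6, 1/7]
Actual relevance: [3, 5, 5, 0, 4, 1]
DCG = 3/2 + 5/3 + 5/4 + 0/5 + 4/6 + 1/7 = 439/84
Ideal relevance (sorted desc): [5, 5, 4, 3, 1, 0]
Ideal DCG = 5/2 + 5/3 + 4/4 + 3/5 + 1/6 + 0/7 = 89/15
nDCG = DCG / ideal_DCG = 439/84 / 89/15 = 2195/2492

2195/2492


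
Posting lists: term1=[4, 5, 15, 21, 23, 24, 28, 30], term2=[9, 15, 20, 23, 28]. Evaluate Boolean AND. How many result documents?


Boolean AND: find intersection of posting lists
term1 docs: [4, 5, 15, 21, 23, 24, 28, 30]
term2 docs: [9, 15, 20, 23, 28]
Intersection: [15, 23, 28]
|intersection| = 3

3


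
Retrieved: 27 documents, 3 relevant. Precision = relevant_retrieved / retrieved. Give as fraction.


Precision = relevant_retrieved / total_retrieved
= 3 / 27
= 3 / (3 + 24)
= 1/9

1/9


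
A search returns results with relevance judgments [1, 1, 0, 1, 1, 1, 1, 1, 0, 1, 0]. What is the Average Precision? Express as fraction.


Computing P@k for each relevant position:
Position 1: relevant, P@1 = 1/1 = 1
Position 2: relevant, P@2 = 2/2 = 1
Position 3: not relevant
Position 4: relevant, P@4 = 3/4 = 3/4
Position 5: relevant, P@5 = 4/5 = 4/5
Position 6: relevant, P@6 = 5/6 = 5/6
Position 7: relevant, P@7 = 6/7 = 6/7
Position 8: relevant, P@8 = 7/8 = 7/8
Position 9: not relevant
Position 10: relevant, P@10 = 8/10 = 4/5
Position 11: not relevant
Sum of P@k = 1 + 1 + 3/4 + 4/5 + 5/6 + 6/7 + 7/8 + 4/5 = 5809/840
AP = 5809/840 / 8 = 5809/6720

5809/6720


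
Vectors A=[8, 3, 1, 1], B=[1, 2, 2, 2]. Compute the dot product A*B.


Dot product = sum of element-wise products
A[0]*B[0] = 8*1 = 8
A[1]*B[1] = 3*2 = 6
A[2]*B[2] = 1*2 = 2
A[3]*B[3] = 1*2 = 2
Sum = 8 + 6 + 2 + 2 = 18

18


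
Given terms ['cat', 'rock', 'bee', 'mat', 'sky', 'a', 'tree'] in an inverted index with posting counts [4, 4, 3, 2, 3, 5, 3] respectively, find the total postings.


Summing posting list sizes:
'cat': 4 postings
'rock': 4 postings
'bee': 3 postings
'mat': 2 postings
'sky': 3 postings
'a': 5 postings
'tree': 3 postings
Total = 4 + 4 + 3 + 2 + 3 + 5 + 3 = 24

24


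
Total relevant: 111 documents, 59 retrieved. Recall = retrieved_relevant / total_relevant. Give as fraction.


Recall = retrieved_relevant / total_relevant
= 59 / 111
= 59 / (59 + 52)
= 59/111

59/111


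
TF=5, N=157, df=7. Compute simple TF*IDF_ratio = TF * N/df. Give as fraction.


TF * (N/df)
= 5 * (157/7)
= 5 * 157/7
= 785/7

785/7


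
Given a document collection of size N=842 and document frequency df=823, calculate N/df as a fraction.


IDF ratio = N / df
= 842 / 823
= 842/823

842/823


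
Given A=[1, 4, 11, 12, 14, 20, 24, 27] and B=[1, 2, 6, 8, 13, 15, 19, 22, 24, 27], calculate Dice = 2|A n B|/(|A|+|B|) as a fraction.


A intersect B = [1, 24, 27]
|A intersect B| = 3
|A| = 8, |B| = 10
Dice = 2*3 / (8+10)
= 6 / 18 = 1/3

1/3


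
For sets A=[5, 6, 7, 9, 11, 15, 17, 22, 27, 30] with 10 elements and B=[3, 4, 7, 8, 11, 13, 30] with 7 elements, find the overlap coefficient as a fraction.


A intersect B = [7, 11, 30]
|A intersect B| = 3
min(|A|, |B|) = min(10, 7) = 7
Overlap = 3 / 7 = 3/7

3/7


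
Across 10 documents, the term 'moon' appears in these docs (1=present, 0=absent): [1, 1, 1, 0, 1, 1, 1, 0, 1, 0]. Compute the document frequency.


Checking each document for 'moon':
Doc 1: present
Doc 2: present
Doc 3: present
Doc 4: absent
Doc 5: present
Doc 6: present
Doc 7: present
Doc 8: absent
Doc 9: present
Doc 10: absent
df = sum of presences = 1 + 1 + 1 + 0 + 1 + 1 + 1 + 0 + 1 + 0 = 7

7


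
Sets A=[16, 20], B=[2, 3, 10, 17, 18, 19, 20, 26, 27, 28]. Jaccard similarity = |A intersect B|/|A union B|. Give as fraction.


A intersect B = [20]
|A intersect B| = 1
A union B = [2, 3, 10, 16, 17, 18, 19, 20, 26, 27, 28]
|A union B| = 11
Jaccard = 1/11 = 1/11

1/11


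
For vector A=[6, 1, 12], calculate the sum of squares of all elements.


|A|^2 = sum of squared components
A[0]^2 = 6^2 = 36
A[1]^2 = 1^2 = 1
A[2]^2 = 12^2 = 144
Sum = 36 + 1 + 144 = 181

181


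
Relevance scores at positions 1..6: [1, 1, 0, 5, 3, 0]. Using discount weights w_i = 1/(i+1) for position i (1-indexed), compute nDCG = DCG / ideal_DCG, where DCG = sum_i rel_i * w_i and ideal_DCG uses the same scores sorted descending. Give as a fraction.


Position discount weights w_i = 1/(i+1) for i=1..6:
Weights = [1/2, 1/3, 1/4, 1/5, 1/6, 1/7]
Actual relevance: [1, 1, 0, 5, 3, 0]
DCG = 1/2 + 1/3 + 0/4 + 5/5 + 3/6 + 0/7 = 7/3
Ideal relevance (sorted desc): [5, 3, 1, 1, 0, 0]
Ideal DCG = 5/2 + 3/3 + 1/4 + 1/5 + 0/6 + 0/7 = 79/20
nDCG = DCG / ideal_DCG = 7/3 / 79/20 = 140/237

140/237


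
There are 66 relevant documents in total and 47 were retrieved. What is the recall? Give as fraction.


Recall = retrieved_relevant / total_relevant
= 47 / 66
= 47 / (47 + 19)
= 47/66

47/66
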